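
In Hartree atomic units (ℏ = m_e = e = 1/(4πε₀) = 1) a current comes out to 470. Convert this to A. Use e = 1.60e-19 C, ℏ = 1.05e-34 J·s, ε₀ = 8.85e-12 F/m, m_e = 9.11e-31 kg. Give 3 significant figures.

3.14 A

One atomic unit of electric current: I_au = e E_h/ℏ = m_e e⁵/((4πε₀)²ℏ³) = 6.67e-3 A.
470 × 6.67e-3 A = 3.14 A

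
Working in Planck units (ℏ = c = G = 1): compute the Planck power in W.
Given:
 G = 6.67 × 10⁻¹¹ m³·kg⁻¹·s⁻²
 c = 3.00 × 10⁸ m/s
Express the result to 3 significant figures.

The unique combination of the constants set to 1 with dimensions of power is P_P = c⁵/G.
  = 2.43 × 10⁴² / 6.67 × 10⁻¹¹
  = 3.64 × 10⁵² W

3.64 × 10⁵² W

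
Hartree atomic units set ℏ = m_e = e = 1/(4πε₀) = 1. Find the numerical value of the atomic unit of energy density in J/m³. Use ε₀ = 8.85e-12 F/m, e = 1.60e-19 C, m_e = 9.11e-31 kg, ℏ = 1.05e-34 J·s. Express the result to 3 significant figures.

Dimensional analysis gives u_au = E_h/a₀³ = m_e⁴e¹⁰/((4πε₀)⁵ℏ⁸).
E_h = 4.38e-18 J
a₀ = 5.26e-11 m
E_h/a₀³ = 3.01e13 J/m³

3.01e13 J/m³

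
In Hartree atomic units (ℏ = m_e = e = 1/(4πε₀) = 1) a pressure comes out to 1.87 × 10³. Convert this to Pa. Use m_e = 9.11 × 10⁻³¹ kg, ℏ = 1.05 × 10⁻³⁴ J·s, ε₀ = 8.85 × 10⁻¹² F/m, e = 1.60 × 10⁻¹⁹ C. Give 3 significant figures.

5.63 × 10¹⁶ Pa

One atomic unit of pressure: P_au = E_h/a₀³ = m_e⁴e¹⁰/((4πε₀)⁵ℏ⁸) = 3.01 × 10¹³ Pa.
1.87 × 10³ × 3.01 × 10¹³ Pa = 5.63 × 10¹⁶ Pa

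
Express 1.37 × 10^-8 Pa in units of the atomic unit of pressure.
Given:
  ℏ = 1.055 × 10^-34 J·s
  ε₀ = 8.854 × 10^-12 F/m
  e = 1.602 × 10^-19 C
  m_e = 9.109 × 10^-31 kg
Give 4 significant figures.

atomic unit of pressure: P_au = E_h/a₀³ = m_e⁴e¹⁰/((4πε₀)⁵ℏ⁸) = 2.929 × 10^13 Pa.
1.37 × 10^-8 / 2.929 × 10^13 = 4.677 × 10^-22

4.677 × 10^-22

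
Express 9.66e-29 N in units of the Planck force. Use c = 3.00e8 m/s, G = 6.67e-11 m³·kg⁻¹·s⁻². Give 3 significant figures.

Planck force: F_P = c⁴/G = 1.21e44 N.
9.66e-29 / 1.21e44 = 7.95e-73

7.95e-73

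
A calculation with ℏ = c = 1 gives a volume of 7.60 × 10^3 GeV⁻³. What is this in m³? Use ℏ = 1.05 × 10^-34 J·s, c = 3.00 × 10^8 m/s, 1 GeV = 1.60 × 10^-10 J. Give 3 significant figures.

5.80 × 10^-44 m³

Volume is [L]³ = [E]⁻³·(ℏc)³.
1 GeV⁻³ → (ℏc)³ × (1 GeV in J)⁻³ = 7.63 × 10^-48 m³.
Result: 7.60 × 10^3 × 7.63 × 10^-48 = 5.80 × 10^-44 m³.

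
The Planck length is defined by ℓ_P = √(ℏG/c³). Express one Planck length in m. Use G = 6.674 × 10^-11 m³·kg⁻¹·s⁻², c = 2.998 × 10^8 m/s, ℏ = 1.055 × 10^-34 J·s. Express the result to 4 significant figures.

1.616 × 10^-35 m

ℓ_P = √(ℏG/c³)
  = √(2.613 × 10^-70)
  = 1.616 × 10^-35 m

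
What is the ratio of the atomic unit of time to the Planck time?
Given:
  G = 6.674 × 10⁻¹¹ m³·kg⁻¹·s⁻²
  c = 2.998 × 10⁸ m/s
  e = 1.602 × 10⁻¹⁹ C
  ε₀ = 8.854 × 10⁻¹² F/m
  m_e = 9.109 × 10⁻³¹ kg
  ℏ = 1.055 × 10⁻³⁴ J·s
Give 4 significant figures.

atomic unit of time: τ_au = (4πε₀)²ℏ³/(m_e e⁴) = 2.423 × 10⁻¹⁷ s
Planck time: t_P = √(ℏG/c⁵) = 5.392 × 10⁻⁴⁴ s
ratio = 2.423 × 10⁻¹⁷ / 5.392 × 10⁻⁴⁴ = 4.494 × 10²⁶

4.494 × 10²⁶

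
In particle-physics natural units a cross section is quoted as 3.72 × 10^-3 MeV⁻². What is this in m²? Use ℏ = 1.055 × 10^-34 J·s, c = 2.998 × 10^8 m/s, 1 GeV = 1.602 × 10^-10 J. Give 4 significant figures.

Area is [L]² = [E]⁻²·(ℏc)²; restore (ℏc)².
1 GeV⁻² → (ℏc)² × (1 GeV in J)⁻² = 3.898 × 10^-32 m².
Convert the energy scale: 3.72 × 10^-3 MeV⁻² = 3.72 × 10^3 GeV⁻².
Result: 3.72 × 10^3 × 3.898 × 10^-32 = 1.450 × 10^-28 m².

1.450 × 10^-28 m²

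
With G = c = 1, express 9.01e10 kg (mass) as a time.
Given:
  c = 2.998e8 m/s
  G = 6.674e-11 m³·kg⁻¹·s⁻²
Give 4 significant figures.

Mass → time via G/c³.
9.01e10 kg × (G/c³) = 2.232e-25 s

2.232e-25 s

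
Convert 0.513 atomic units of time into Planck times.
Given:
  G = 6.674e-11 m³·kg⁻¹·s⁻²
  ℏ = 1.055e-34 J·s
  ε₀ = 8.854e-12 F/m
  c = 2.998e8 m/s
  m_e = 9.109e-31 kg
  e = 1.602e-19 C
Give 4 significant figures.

atomic unit of time: τ_au = (4πε₀)²ℏ³/(m_e e⁴) = 2.423e-17 s
Planck time: t_P = √(ℏG/c⁵) = 5.392e-44 s
0.513 × 2.423e-17 / 5.392e-44 = 2.305e26

2.305e26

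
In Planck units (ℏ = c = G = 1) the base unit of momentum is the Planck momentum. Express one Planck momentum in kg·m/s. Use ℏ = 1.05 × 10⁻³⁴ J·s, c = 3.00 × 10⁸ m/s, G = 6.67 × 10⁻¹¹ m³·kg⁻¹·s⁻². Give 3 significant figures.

6.52 kg·m/s

p_P = √(ℏc³/G)
  = √(42.5)
  = 6.52 kg·m/s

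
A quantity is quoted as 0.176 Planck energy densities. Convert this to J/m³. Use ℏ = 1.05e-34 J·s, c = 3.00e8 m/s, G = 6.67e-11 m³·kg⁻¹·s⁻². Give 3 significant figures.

One Planck energy density: u_P = c⁷/(ℏG²) = 4.68e113 J/m³.
0.176 × 4.68e113 J/m³ = 8.24e112 J/m³

8.24e112 J/m³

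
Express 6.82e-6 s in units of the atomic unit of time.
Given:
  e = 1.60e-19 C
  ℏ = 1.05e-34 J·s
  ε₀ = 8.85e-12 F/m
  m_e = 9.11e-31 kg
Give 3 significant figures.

2.84e11

atomic unit of time: τ_au = (4πε₀)²ℏ³/(m_e e⁴) = 2.40e-17 s.
6.82e-6 / 2.40e-17 = 2.84e11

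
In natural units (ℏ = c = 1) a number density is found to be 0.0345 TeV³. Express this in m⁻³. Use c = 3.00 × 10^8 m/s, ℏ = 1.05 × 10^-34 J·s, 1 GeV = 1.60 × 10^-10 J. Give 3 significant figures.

4.52 × 10^54 m⁻³

Number density is [L]⁻³ = [E]³/(ℏc)³.
1 GeV³ → 1/(ℏc)³ × (1 GeV in J)³ = 1.31 × 10^47 m⁻³.
Convert the energy scale: 0.0345 TeV³ = 3.45 × 10^7 GeV³.
Result: 3.45 × 10^7 × 1.31 × 10^47 = 4.52 × 10^54 m⁻³.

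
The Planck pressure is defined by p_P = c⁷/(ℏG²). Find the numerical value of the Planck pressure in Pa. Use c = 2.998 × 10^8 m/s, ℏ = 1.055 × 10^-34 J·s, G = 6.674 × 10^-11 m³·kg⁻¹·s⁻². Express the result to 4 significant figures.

p_P = c⁷/(ℏG²)
  = 2.177 × 10^59 / 4.699 × 10^-55
  = 4.632 × 10^113 Pa

4.632 × 10^113 Pa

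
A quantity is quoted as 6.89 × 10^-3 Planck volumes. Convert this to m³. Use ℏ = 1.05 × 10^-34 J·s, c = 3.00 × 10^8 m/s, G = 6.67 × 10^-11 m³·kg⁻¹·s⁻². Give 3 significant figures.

One Planck volume: V_P = (ℏG/c³)^(3/2) = 4.18 × 10^-105 m³.
6.89 × 10^-3 × 4.18 × 10^-105 m³ = 2.88 × 10^-107 m³

2.88 × 10^-107 m³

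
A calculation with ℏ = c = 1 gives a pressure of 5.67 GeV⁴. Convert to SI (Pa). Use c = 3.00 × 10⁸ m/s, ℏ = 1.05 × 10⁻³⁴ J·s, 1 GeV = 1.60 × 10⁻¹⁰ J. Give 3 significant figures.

Pressure is [E]/[L]³ = [E]⁴/(ℏc)³.
1 GeV⁴ → 1/(ℏc)³ × (1 GeV in J)⁴ = 2.10 × 10³⁷ Pa.
Result: 5.67 × 2.10 × 10³⁷ = 1.19 × 10³⁸ Pa.

1.19 × 10³⁸ Pa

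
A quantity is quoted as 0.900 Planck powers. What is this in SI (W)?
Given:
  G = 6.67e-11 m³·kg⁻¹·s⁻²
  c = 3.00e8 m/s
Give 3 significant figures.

One Planck power: P_P = c⁵/G = 3.64e52 W.
0.900 × 3.64e52 W = 3.28e52 W

3.28e52 W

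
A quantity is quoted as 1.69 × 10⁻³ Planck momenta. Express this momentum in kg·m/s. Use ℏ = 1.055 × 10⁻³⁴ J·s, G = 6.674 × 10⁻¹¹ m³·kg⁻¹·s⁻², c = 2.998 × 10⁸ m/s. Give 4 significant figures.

One Planck momentum: p_P = √(ℏc³/G) = 6.527 kg·m/s.
1.69 × 10⁻³ × 6.527 kg·m/s = 0.01103 kg·m/s

0.01103 kg·m/s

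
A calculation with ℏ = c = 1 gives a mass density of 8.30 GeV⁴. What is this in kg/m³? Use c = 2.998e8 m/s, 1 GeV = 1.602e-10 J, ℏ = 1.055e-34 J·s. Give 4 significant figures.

1.922e21 kg/m³

Mass density is [E]/(c²[L]³) = [E]⁴/(ℏ³c⁵).
1 GeV⁴ → 1/(ℏ³c⁵) × (1 GeV in J)⁴ = 2.316e20 kg/m³.
Result: 8.30 × 2.316e20 = 1.922e21 kg/m³.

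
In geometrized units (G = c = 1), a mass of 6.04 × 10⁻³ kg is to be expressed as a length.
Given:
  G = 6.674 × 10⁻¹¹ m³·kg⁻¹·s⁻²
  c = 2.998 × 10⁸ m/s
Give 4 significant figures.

4.485 × 10⁻³⁰ m

In G = c = 1 units mass has dimensions of length; the conversion factor is G/c².
6.04 × 10⁻³ kg × (G/c²) = 4.485 × 10⁻³⁰ m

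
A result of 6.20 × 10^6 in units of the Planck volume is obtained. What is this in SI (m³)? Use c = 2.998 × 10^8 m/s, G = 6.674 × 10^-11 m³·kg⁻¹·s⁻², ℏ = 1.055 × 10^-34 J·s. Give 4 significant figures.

One Planck volume: V_P = (ℏG/c³)^(3/2) = 4.224 × 10^-105 m³.
6.20 × 10^6 × 4.224 × 10^-105 m³ = 2.619 × 10^-98 m³

2.619 × 10^-98 m³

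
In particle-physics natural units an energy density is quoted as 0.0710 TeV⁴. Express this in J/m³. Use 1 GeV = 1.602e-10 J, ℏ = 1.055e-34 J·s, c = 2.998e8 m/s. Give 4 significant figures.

[E]/[L]³ = [E]⁴/(ℏc)³; restore (ℏc)⁻³.
1 GeV⁴ → 1/(ℏc)³ × (1 GeV in J)⁴ = 2.082e37 J/m³.
Convert the energy scale: 0.0710 TeV⁴ = 7.10e10 GeV⁴.
Result: 7.10e10 × 2.082e37 = 1.478e48 J/m³.

1.478e48 J/m³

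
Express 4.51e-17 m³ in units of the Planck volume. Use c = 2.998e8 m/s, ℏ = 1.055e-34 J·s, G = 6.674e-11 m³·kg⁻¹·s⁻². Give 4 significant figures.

Planck volume: V_P = (ℏG/c³)^(3/2) = 4.224e-105 m³.
4.51e-17 / 4.224e-105 = 1.068e88

1.068e88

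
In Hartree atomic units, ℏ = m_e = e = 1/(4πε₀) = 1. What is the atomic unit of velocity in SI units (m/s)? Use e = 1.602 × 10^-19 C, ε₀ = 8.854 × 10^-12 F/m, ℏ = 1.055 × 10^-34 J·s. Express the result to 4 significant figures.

From ℏ = m_e = e = 1/(4πε₀) = 1 the velocity scale is v_au = e²/(4πε₀ℏ).
  = 2.566 × 10^-38 / 1.174 × 10^-44
  = 2.186 × 10^6 m/s

2.186 × 10^6 m/s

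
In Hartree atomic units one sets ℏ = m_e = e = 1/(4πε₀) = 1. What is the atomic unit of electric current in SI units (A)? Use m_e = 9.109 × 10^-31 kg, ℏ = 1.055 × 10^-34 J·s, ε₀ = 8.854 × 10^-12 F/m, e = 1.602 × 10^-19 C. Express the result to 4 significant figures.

6.612 × 10^-3 A

I_au = e E_h/ℏ = m_e e⁵/((4πε₀)²ℏ³)
E_h = 4.354 × 10^-18 J
e·E_h/ℏ = 6.612 × 10^-3 A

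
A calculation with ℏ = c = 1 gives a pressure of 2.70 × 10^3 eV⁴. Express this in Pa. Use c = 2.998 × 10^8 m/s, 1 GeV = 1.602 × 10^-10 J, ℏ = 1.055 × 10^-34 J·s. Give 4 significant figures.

5.620 × 10^4 Pa

Pressure is [E]/[L]³ = [E]⁴/(ℏc)³.
1 GeV⁴ → 1/(ℏc)³ × (1 GeV in J)⁴ = 2.082 × 10^37 Pa.
Convert the energy scale: 2.70 × 10^3 eV⁴ = 2.70 × 10^-33 GeV⁴.
Result: 2.70 × 10^-33 × 2.082 × 10^37 = 5.620 × 10^4 Pa.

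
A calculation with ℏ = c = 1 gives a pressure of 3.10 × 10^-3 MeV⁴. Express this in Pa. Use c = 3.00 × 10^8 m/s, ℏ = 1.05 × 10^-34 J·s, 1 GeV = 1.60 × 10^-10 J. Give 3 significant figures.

6.50 × 10^22 Pa

Pressure is [E]/[L]³ = [E]⁴/(ℏc)³.
1 GeV⁴ → 1/(ℏc)³ × (1 GeV in J)⁴ = 2.10 × 10^37 Pa.
Convert the energy scale: 3.10 × 10^-3 MeV⁴ = 3.10 × 10^-15 GeV⁴.
Result: 3.10 × 10^-15 × 2.10 × 10^37 = 6.50 × 10^22 Pa.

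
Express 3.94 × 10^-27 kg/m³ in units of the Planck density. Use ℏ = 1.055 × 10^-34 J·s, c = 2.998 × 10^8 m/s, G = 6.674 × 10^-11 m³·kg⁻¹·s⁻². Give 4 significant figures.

7.645 × 10^-124

Planck density: ρ_P = c⁵/(ℏG²) = 5.154 × 10^96 kg/m³.
3.94 × 10^-27 / 5.154 × 10^96 = 7.645 × 10^-124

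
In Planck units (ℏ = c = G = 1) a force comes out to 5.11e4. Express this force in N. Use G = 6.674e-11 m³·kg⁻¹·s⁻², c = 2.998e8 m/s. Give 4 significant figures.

6.185e48 N

One Planck force: F_P = c⁴/G = 1.210e44 N.
5.11e4 × 1.210e44 N = 6.185e48 N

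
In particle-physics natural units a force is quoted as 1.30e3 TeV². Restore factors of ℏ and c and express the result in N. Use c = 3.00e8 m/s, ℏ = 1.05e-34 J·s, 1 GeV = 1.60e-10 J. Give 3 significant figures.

1.06e15 N

Force is [E]/[L] = [E]²/(ℏc); restore (ℏc)⁻¹.
1 GeV² → 1/(ℏc) × (1 GeV in J)² = 8.13e5 N.
Convert the energy scale: 1.30e3 TeV² = 1.30e9 GeV².
Result: 1.30e9 × 8.13e5 = 1.06e15 N.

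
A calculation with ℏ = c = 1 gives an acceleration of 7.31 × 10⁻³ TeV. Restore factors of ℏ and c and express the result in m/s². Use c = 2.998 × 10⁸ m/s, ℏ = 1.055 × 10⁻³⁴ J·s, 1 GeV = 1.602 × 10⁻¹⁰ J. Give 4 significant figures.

3.328 × 10³³ m/s²

Acceleration is [L]/[T]² = c·[E]/ℏ.
1 GeV → c/ℏ × (1 GeV in J) = 4.552 × 10³² m/s².
Convert the energy scale: 7.31 × 10⁻³ TeV = 7.31 GeV.
Result: 7.31 × 4.552 × 10³² = 3.328 × 10³³ m/s².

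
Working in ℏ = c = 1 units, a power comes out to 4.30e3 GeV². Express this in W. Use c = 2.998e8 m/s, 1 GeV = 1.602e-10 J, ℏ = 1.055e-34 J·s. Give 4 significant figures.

Power is [E]/[T] = [E]²/ℏ.
1 GeV² → 1/ℏ × (1 GeV in J)² = 2.433e14 W.
Result: 4.30e3 × 2.433e14 = 1.046e18 W.

1.046e18 W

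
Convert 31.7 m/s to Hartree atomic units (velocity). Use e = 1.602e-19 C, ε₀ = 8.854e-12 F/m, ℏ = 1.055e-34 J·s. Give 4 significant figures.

atomic unit of velocity: v_au = e²/(4πε₀ℏ) = 2.186e6 m/s.
31.7 / 2.186e6 = 1.450e-5

1.450e-5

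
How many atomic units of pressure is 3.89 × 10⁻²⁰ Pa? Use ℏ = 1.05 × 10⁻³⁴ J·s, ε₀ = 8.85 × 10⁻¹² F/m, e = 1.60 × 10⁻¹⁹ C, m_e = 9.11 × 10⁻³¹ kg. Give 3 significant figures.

atomic unit of pressure: P_au = E_h/a₀³ = m_e⁴e¹⁰/((4πε₀)⁵ℏ⁸) = 3.01 × 10¹³ Pa.
3.89 × 10⁻²⁰ / 3.01 × 10¹³ = 1.29 × 10⁻³³

1.29 × 10⁻³³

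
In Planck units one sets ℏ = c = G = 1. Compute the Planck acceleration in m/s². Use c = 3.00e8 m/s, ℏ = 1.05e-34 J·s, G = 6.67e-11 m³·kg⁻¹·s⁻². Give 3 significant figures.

5.59e51 m/s²

a_P = √(c⁷/(ℏG))
  = √(3.12e103)
  = 5.59e51 m/s²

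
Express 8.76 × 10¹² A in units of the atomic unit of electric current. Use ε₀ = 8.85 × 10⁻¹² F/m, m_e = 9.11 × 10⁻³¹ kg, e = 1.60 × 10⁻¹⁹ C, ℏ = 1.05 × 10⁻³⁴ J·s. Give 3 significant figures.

atomic unit of electric current: I_au = e E_h/ℏ = m_e e⁵/((4πε₀)²ℏ³) = 6.67 × 10⁻³ A.
8.76 × 10¹² / 6.67 × 10⁻³ = 1.31 × 10¹⁵

1.31 × 10¹⁵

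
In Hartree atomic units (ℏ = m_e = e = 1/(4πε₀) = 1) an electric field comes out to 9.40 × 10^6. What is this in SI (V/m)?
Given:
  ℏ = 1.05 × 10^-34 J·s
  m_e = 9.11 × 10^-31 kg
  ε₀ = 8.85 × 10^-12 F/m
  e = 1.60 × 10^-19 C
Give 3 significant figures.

One atomic unit of electric field: E_au = E_h/(e a₀) = m_e²e⁵/((4πε₀)³ℏ⁴) = 5.20 × 10^11 V/m.
9.40 × 10^6 × 5.20 × 10^11 V/m = 4.89 × 10^18 V/m

4.89 × 10^18 V/m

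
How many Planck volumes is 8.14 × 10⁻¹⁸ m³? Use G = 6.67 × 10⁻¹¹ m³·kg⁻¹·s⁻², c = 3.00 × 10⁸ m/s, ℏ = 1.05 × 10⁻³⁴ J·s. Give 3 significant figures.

1.95 × 10⁸⁷

Planck volume: V_P = (ℏG/c³)^(3/2) = 4.18 × 10⁻¹⁰⁵ m³.
8.14 × 10⁻¹⁸ / 4.18 × 10⁻¹⁰⁵ = 1.95 × 10⁸⁷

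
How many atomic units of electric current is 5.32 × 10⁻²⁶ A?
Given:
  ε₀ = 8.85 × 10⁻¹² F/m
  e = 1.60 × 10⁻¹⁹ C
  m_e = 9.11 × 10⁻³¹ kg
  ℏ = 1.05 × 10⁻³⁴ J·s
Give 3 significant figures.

7.97 × 10⁻²⁴

atomic unit of electric current: I_au = e E_h/ℏ = m_e e⁵/((4πε₀)²ℏ³) = 6.67 × 10⁻³ A.
5.32 × 10⁻²⁶ / 6.67 × 10⁻³ = 7.97 × 10⁻²⁴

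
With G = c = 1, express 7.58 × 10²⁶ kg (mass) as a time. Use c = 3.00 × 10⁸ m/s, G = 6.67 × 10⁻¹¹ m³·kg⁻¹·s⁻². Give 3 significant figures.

1.87 × 10⁻⁹ s

Mass → time via G/c³.
7.58 × 10²⁶ kg × (G/c³) = 1.87 × 10⁻⁹ s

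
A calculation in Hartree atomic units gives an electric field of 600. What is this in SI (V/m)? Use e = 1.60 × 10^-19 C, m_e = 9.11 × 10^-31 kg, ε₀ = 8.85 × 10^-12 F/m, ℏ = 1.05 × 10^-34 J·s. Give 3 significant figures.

3.12 × 10^14 V/m

One atomic unit of electric field: E_au = E_h/(e a₀) = m_e²e⁵/((4πε₀)³ℏ⁴) = 5.20 × 10^11 V/m.
600 × 5.20 × 10^11 V/m = 3.12 × 10^14 V/m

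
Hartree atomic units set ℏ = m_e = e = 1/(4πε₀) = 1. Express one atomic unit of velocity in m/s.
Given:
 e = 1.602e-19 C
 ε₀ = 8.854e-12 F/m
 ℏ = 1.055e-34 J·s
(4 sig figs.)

2.186e6 m/s

The unique combination of the constants set to 1 with dimensions of velocity is v_au = e²/(4πε₀ℏ).
  = 2.566e-38 / 1.174e-44
  = 2.186e6 m/s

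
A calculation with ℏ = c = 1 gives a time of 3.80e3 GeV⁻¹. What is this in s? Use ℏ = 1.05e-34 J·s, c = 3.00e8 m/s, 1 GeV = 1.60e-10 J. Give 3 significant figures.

A time is [E]⁻¹ in ℏ=c=1; restore one factor of ℏ.
1 GeV⁻¹ → ℏ × (1 GeV in J)⁻¹ = 6.56e-25 s.
Result: 3.80e3 × 6.56e-25 = 2.49e-21 s.

2.49e-21 s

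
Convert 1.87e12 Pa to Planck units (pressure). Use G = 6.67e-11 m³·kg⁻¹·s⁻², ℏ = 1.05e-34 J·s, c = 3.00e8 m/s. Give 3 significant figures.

3.99e-102

Planck pressure: p_P = c⁷/(ℏG²) = 4.68e113 Pa.
1.87e12 / 4.68e113 = 3.99e-102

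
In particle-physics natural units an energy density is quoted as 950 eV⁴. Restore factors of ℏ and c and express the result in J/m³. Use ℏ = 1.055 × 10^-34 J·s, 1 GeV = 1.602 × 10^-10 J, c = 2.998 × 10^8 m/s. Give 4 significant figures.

1.978 × 10^4 J/m³

[E]/[L]³ = [E]⁴/(ℏc)³; restore (ℏc)⁻³.
1 GeV⁴ → 1/(ℏc)³ × (1 GeV in J)⁴ = 2.082 × 10^37 J/m³.
Convert the energy scale: 950 eV⁴ = 9.50 × 10^-34 GeV⁴.
Result: 9.50 × 10^-34 × 2.082 × 10^37 = 1.978 × 10^4 J/m³.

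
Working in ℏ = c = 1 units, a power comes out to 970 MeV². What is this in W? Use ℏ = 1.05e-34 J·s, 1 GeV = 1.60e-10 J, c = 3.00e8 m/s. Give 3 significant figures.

2.36e11 W

Power is [E]/[T] = [E]²/ℏ.
1 GeV² → 1/ℏ × (1 GeV in J)² = 2.44e14 W.
Convert the energy scale: 970 MeV² = 9.70e-4 GeV².
Result: 9.70e-4 × 2.44e14 = 2.36e11 W.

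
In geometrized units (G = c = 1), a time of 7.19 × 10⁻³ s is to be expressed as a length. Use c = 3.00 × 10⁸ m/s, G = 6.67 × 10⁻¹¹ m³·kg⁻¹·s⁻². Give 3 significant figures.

2.16 × 10⁶ m

Time → length via c.
7.19 × 10⁻³ s × (c) = 2.16 × 10⁶ m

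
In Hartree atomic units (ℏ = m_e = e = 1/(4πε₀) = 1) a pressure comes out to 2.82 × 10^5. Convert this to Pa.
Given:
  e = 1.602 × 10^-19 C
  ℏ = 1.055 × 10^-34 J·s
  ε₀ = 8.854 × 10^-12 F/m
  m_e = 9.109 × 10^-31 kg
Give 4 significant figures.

8.260 × 10^18 Pa

One atomic unit of pressure: P_au = E_h/a₀³ = m_e⁴e¹⁰/((4πε₀)⁵ℏ⁸) = 2.929 × 10^13 Pa.
2.82 × 10^5 × 2.929 × 10^13 Pa = 8.260 × 10^18 Pa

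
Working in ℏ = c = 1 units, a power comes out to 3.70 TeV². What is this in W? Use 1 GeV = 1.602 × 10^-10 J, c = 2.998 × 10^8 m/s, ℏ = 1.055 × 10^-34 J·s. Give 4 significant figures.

9.001 × 10^20 W

Power is [E]/[T] = [E]²/ℏ.
1 GeV² → 1/ℏ × (1 GeV in J)² = 2.433 × 10^14 W.
Convert the energy scale: 3.70 TeV² = 3.70 × 10^6 GeV².
Result: 3.70 × 10^6 × 2.433 × 10^14 = 9.001 × 10^20 W.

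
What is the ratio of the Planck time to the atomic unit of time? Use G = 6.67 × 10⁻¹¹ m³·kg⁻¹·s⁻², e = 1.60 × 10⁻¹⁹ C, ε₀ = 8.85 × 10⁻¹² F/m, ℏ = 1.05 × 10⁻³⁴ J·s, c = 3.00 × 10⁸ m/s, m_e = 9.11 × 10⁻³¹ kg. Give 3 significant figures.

Planck time: t_P = √(ℏG/c⁵) = 5.37 × 10⁻⁴⁴ s
atomic unit of time: τ_au = (4πε₀)²ℏ³/(m_e e⁴) = 2.40 × 10⁻¹⁷ s
ratio = 5.37 × 10⁻⁴⁴ / 2.40 × 10⁻¹⁷ = 2.24 × 10⁻²⁷

2.24 × 10⁻²⁷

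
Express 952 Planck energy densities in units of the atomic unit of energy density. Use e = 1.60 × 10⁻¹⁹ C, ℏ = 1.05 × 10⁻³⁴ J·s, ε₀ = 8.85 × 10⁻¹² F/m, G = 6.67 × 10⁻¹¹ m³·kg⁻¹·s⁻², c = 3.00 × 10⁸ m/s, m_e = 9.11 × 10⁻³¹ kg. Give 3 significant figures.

Planck energy density: u_P = c⁷/(ℏG²) = 4.68 × 10¹¹³ J/m³
atomic unit of energy density: u_au = E_h/a₀³ = m_e⁴e¹⁰/((4πε₀)⁵ℏ⁸) = 3.01 × 10¹³ J/m³
952 × 4.68 × 10¹¹³ / 3.01 × 10¹³ = 1.48 × 10¹⁰³

1.48 × 10¹⁰³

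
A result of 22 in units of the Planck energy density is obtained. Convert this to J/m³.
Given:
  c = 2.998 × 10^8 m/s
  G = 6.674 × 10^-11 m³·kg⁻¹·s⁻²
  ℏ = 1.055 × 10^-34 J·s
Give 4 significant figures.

1.019 × 10^115 J/m³

One Planck energy density: u_P = c⁷/(ℏG²) = 4.632 × 10^113 J/m³.
22 × 4.632 × 10^113 J/m³ = 1.019 × 10^115 J/m³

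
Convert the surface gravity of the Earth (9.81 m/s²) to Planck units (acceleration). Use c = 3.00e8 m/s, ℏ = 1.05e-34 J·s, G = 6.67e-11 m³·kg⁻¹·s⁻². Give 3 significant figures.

Planck acceleration: a_P = √(c⁷/(ℏG)) = 5.59e51 m/s².
9.81 / 5.59e51 = 1.76e-51

1.76e-51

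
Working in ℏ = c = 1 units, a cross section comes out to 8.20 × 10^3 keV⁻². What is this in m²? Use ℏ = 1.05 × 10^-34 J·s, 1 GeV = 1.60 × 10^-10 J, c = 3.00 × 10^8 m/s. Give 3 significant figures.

Area is [L]² = [E]⁻²·(ℏc)²; restore (ℏc)².
1 GeV⁻² → (ℏc)² × (1 GeV in J)⁻² = 3.88 × 10^-32 m².
Convert the energy scale: 8.20 × 10^3 keV⁻² = 8.20 × 10^15 GeV⁻².
Result: 8.20 × 10^15 × 3.88 × 10^-32 = 3.18 × 10^-16 m².

3.18 × 10^-16 m²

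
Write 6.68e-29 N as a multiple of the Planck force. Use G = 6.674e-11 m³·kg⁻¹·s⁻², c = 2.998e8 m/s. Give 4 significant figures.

Planck force: F_P = c⁴/G = 1.210e44 N.
6.68e-29 / 1.210e44 = 5.519e-73

5.519e-73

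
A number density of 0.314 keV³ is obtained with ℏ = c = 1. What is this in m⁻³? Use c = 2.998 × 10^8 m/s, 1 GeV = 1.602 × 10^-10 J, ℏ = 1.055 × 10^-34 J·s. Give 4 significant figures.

Number density is [L]⁻³ = [E]³/(ℏc)³.
1 GeV³ → 1/(ℏc)³ × (1 GeV in J)³ = 1.299 × 10^47 m⁻³.
Convert the energy scale: 0.314 keV³ = 3.14 × 10^-19 GeV³.
Result: 3.14 × 10^-19 × 1.299 × 10^47 = 4.080 × 10^28 m⁻³.

4.080 × 10^28 m⁻³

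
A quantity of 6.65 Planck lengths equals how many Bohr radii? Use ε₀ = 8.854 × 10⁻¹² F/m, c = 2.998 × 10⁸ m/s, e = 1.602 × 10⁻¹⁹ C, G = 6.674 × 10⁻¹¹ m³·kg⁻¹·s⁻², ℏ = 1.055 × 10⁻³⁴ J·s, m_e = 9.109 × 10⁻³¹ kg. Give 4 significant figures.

2.029 × 10⁻²⁴

Planck length: ℓ_P = √(ℏG/c³) = 1.616 × 10⁻³⁵ m
Bohr radius: a₀ = 4πε₀ℏ²/(m_e e²) = 5.297 × 10⁻¹¹ m
6.65 × 1.616 × 10⁻³⁵ / 5.297 × 10⁻¹¹ = 2.029 × 10⁻²⁴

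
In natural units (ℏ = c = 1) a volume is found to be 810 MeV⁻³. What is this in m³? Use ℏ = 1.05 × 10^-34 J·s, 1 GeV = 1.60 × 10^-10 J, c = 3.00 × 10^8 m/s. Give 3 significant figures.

6.18 × 10^-36 m³

Volume is [L]³ = [E]⁻³·(ℏc)³.
1 GeV⁻³ → (ℏc)³ × (1 GeV in J)⁻³ = 7.63 × 10^-48 m³.
Convert the energy scale: 810 MeV⁻³ = 8.10 × 10^11 GeV⁻³.
Result: 8.10 × 10^11 × 7.63 × 10^-48 = 6.18 × 10^-36 m³.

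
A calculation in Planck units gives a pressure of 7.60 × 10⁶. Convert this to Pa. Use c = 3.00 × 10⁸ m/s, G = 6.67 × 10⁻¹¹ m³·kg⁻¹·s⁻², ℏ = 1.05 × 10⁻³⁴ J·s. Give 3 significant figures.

One Planck pressure: p_P = c⁷/(ℏG²) = 4.68 × 10¹¹³ Pa.
7.60 × 10⁶ × 4.68 × 10¹¹³ Pa = 3.56 × 10¹²⁰ Pa

3.56 × 10¹²⁰ Pa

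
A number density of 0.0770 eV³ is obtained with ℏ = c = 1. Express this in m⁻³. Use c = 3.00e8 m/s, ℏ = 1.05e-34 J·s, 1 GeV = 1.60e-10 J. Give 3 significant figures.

Number density is [L]⁻³ = [E]³/(ℏc)³.
1 GeV³ → 1/(ℏc)³ × (1 GeV in J)³ = 1.31e47 m⁻³.
Convert the energy scale: 0.0770 eV³ = 7.70e-29 GeV³.
Result: 7.70e-29 × 1.31e47 = 1.01e19 m⁻³.

1.01e19 m⁻³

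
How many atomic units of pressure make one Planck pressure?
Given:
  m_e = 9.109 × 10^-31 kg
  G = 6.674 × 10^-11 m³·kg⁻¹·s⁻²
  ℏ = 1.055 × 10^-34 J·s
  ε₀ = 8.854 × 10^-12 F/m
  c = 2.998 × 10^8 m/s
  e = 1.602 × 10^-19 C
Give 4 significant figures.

Planck pressure: p_P = c⁷/(ℏG²) = 4.632 × 10^113 Pa
atomic unit of pressure: P_au = E_h/a₀³ = m_e⁴e¹⁰/((4πε₀)⁵ℏ⁸) = 2.929 × 10^13 Pa
ratio = 4.632 × 10^113 / 2.929 × 10^13 = 1.581 × 10^100

1.581 × 10^100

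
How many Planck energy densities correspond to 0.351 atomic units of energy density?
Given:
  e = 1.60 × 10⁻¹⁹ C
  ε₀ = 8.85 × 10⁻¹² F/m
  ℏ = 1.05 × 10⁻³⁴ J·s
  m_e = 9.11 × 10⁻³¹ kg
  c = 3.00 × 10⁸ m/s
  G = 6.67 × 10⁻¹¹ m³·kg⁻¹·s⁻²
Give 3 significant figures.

2.26 × 10⁻¹⁰¹

atomic unit of energy density: u_au = E_h/a₀³ = m_e⁴e¹⁰/((4πε₀)⁵ℏ⁸) = 3.01 × 10¹³ J/m³
Planck energy density: u_P = c⁷/(ℏG²) = 4.68 × 10¹¹³ J/m³
0.351 × 3.01 × 10¹³ / 4.68 × 10¹¹³ = 2.26 × 10⁻¹⁰¹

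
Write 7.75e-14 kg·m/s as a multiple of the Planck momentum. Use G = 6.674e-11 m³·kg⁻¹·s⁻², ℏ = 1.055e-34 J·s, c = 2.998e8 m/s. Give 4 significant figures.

Planck momentum: p_P = √(ℏc³/G) = 6.527 kg·m/s.
7.75e-14 / 6.527 = 1.187e-14

1.187e-14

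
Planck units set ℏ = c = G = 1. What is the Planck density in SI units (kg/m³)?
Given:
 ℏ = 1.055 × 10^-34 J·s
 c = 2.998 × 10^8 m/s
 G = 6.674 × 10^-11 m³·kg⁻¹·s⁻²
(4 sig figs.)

Dimensional analysis gives ρ_P = c⁵/(ℏG²).
  = 2.422 × 10^42 / 4.699 × 10^-55
  = 5.154 × 10^96 kg/m³

5.154 × 10^96 kg/m³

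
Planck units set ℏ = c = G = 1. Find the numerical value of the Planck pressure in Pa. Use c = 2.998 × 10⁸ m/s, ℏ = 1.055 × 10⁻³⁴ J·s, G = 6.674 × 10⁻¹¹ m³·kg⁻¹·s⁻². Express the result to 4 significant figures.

The unique combination of the constants set to 1 with dimensions of pressure is p_P = c⁷/(ℏG²).
  = 2.177 × 10⁵⁹ / 4.699 × 10⁻⁵⁵
  = 4.632 × 10¹¹³ Pa

4.632 × 10¹¹³ Pa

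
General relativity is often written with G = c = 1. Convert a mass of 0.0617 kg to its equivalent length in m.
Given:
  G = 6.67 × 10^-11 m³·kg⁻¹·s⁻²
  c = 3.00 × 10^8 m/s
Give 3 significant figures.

In G = c = 1 units mass has dimensions of length; the conversion factor is G/c².
0.0617 kg × (G/c²) = 4.57 × 10^-29 m

4.57 × 10^-29 m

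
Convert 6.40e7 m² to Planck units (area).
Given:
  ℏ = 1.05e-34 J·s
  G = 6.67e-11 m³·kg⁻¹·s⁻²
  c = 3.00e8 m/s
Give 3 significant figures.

2.47e77

Planck area: A_P = ℏG/c³ = 2.59e-70 m².
6.40e7 / 2.59e-70 = 2.47e77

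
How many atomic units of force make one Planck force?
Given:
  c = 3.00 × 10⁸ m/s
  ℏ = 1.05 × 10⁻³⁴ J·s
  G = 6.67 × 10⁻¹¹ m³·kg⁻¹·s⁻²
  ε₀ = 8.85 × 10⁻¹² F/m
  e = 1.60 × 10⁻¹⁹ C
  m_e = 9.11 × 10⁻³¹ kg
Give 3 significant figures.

1.46 × 10⁵¹

Planck force: F_P = c⁴/G = 1.21 × 10⁴⁴ N
atomic unit of force: F_au = E_h/a₀ = m_e²e⁶/((4πε₀)³ℏ⁴) = 8.33 × 10⁻⁸ N
ratio = 1.21 × 10⁴⁴ / 8.33 × 10⁻⁸ = 1.46 × 10⁵¹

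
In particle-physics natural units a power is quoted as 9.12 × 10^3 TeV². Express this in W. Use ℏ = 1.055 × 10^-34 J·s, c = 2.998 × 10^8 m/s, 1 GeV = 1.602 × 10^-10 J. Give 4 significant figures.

Power is [E]/[T] = [E]²/ℏ.
1 GeV² → 1/ℏ × (1 GeV in J)² = 2.433 × 10^14 W.
Convert the energy scale: 9.12 × 10^3 TeV² = 9.12 × 10^9 GeV².
Result: 9.12 × 10^9 × 2.433 × 10^14 = 2.219 × 10^24 W.

2.219 × 10^24 W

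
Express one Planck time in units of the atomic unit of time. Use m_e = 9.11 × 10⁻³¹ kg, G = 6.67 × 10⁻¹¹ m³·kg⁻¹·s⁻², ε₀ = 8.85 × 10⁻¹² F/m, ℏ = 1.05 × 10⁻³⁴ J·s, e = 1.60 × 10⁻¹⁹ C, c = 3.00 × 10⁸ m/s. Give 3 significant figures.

Planck time: t_P = √(ℏG/c⁵) = 5.37 × 10⁻⁴⁴ s
atomic unit of time: τ_au = (4πε₀)²ℏ³/(m_e e⁴) = 2.40 × 10⁻¹⁷ s
ratio = 5.37 × 10⁻⁴⁴ / 2.40 × 10⁻¹⁷ = 2.24 × 10⁻²⁷

2.24 × 10⁻²⁷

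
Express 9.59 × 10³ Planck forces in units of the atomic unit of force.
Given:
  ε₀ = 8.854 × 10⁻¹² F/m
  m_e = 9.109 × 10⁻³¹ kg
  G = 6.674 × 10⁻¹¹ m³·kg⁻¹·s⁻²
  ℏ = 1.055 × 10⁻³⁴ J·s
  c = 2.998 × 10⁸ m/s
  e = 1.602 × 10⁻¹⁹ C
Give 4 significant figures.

Planck force: F_P = c⁴/G = 1.210 × 10⁴⁴ N
atomic unit of force: F_au = E_h/a₀ = m_e²e⁶/((4πε₀)³ℏ⁴) = 8.220 × 10⁻⁸ N
9.59 × 10³ × 1.210 × 10⁴⁴ / 8.220 × 10⁻⁸ = 1.412 × 10⁵⁵

1.412 × 10⁵⁵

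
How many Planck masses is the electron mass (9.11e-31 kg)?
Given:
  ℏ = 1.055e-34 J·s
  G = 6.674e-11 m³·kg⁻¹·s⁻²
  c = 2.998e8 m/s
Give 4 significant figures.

4.185e-23

Planck mass: m_P = √(ℏc/G) = 2.177e-8 kg.
9.11e-31 / 2.177e-8 = 4.185e-23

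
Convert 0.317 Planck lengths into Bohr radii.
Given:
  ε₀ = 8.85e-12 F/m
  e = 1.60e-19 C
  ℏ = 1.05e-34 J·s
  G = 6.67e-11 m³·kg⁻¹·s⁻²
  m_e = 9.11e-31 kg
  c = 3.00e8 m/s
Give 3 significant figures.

9.71e-26

Planck length: ℓ_P = √(ℏG/c³) = 1.61e-35 m
Bohr radius: a₀ = 4πε₀ℏ²/(m_e e²) = 5.26e-11 m
0.317 × 1.61e-35 / 5.26e-11 = 9.71e-26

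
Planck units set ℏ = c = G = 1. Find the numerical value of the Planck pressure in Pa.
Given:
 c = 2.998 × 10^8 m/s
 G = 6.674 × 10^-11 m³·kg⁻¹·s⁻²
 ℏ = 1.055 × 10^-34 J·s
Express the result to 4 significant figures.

4.632 × 10^113 Pa

Dimensional analysis gives p_P = c⁷/(ℏG²).
  = 2.177 × 10^59 / 4.699 × 10^-55
  = 4.632 × 10^113 Pa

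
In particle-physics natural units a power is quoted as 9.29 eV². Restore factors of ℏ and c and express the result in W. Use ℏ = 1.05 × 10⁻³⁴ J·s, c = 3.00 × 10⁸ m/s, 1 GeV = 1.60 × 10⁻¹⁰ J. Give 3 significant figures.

2.26 × 10⁻³ W

Power is [E]/[T] = [E]²/ℏ.
1 GeV² → 1/ℏ × (1 GeV in J)² = 2.44 × 10¹⁴ W.
Convert the energy scale: 9.29 eV² = 9.29 × 10⁻¹⁸ GeV².
Result: 9.29 × 10⁻¹⁸ × 2.44 × 10¹⁴ = 2.26 × 10⁻³ W.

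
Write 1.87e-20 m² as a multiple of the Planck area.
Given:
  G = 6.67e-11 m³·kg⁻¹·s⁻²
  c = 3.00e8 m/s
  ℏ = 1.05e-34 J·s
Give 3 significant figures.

7.21e49

Planck area: A_P = ℏG/c³ = 2.59e-70 m².
1.87e-20 / 2.59e-70 = 7.21e49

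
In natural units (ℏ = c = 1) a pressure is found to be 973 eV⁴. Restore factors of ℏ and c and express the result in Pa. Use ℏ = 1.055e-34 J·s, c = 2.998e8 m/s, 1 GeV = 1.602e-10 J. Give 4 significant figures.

Pressure is [E]/[L]³ = [E]⁴/(ℏc)³.
1 GeV⁴ → 1/(ℏc)³ × (1 GeV in J)⁴ = 2.082e37 Pa.
Convert the energy scale: 973 eV⁴ = 9.73e-34 GeV⁴.
Result: 9.73e-34 × 2.082e37 = 2.025e4 Pa.

2.025e4 Pa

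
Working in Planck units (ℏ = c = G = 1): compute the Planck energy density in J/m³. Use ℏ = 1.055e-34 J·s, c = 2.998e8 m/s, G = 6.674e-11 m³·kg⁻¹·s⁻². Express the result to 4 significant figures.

Dimensional analysis gives u_P = c⁷/(ℏG²).
  = 2.177e59 / 4.699e-55
  = 4.632e113 J/m³

4.632e113 J/m³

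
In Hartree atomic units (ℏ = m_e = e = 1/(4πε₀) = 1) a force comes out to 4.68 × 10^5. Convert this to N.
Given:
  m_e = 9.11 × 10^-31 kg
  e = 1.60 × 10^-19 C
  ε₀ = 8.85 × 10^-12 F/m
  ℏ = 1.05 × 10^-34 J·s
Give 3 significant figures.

One atomic unit of force: F_au = E_h/a₀ = m_e²e⁶/((4πε₀)³ℏ⁴) = 8.33 × 10^-8 N.
4.68 × 10^5 × 8.33 × 10^-8 N = 0.0390 N

0.0390 N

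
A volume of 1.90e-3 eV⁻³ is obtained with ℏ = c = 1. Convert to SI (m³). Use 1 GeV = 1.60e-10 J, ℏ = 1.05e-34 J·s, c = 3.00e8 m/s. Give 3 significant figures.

1.45e-23 m³

Volume is [L]³ = [E]⁻³·(ℏc)³.
1 GeV⁻³ → (ℏc)³ × (1 GeV in J)⁻³ = 7.63e-48 m³.
Convert the energy scale: 1.90e-3 eV⁻³ = 1.90e24 GeV⁻³.
Result: 1.90e24 × 7.63e-48 = 1.45e-23 m³.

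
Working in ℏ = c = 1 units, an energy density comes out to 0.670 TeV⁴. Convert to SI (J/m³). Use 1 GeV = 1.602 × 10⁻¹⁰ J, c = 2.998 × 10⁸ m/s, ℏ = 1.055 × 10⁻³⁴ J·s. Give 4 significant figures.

[E]/[L]³ = [E]⁴/(ℏc)³; restore (ℏc)⁻³.
1 GeV⁴ → 1/(ℏc)³ × (1 GeV in J)⁴ = 2.082 × 10³⁷ J/m³.
Convert the energy scale: 0.670 TeV⁴ = 6.70 × 10¹¹ GeV⁴.
Result: 6.70 × 10¹¹ × 2.082 × 10³⁷ = 1.395 × 10⁴⁹ J/m³.

1.395 × 10⁴⁹ J/m³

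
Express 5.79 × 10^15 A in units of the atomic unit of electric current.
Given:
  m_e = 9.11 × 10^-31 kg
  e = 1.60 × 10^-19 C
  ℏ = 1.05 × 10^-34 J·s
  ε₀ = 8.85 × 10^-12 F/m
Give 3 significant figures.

atomic unit of electric current: I_au = e E_h/ℏ = m_e e⁵/((4πε₀)²ℏ³) = 6.67 × 10^-3 A.
5.79 × 10^15 / 6.67 × 10^-3 = 8.68 × 10^17

8.68 × 10^17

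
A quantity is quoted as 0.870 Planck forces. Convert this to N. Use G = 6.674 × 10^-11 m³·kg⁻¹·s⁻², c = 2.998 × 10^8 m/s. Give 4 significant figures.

1.053 × 10^44 N

One Planck force: F_P = c⁴/G = 1.210 × 10^44 N.
0.870 × 1.210 × 10^44 N = 1.053 × 10^44 N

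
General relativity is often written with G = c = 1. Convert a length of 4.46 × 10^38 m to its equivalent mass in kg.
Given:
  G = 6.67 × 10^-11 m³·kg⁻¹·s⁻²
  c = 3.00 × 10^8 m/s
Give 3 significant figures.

6.02 × 10^65 kg

Length → mass via c²/G.
4.46 × 10^38 m × (c²/G) = 6.02 × 10^65 kg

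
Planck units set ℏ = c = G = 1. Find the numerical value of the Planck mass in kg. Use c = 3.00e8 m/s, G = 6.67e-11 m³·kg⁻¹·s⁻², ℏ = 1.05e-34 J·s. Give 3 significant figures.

The unique combination of the constants set to 1 with dimensions of mass is m_P = √(ℏc/G).
  = √(4.72e-16)
  = 2.17e-8 kg

2.17e-8 kg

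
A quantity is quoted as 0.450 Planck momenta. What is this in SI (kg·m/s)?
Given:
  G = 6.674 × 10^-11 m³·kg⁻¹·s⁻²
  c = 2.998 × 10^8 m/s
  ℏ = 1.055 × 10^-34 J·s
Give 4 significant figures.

2.937 kg·m/s

One Planck momentum: p_P = √(ℏc³/G) = 6.527 kg·m/s.
0.450 × 6.527 kg·m/s = 2.937 kg·m/s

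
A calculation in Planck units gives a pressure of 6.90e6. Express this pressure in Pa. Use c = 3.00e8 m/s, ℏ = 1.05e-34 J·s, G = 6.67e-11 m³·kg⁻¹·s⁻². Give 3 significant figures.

3.23e120 Pa

One Planck pressure: p_P = c⁷/(ℏG²) = 4.68e113 Pa.
6.90e6 × 4.68e113 Pa = 3.23e120 Pa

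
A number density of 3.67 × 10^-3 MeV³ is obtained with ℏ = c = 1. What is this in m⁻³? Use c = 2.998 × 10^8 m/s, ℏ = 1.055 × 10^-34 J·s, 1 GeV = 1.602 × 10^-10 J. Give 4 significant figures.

4.769 × 10^35 m⁻³

Number density is [L]⁻³ = [E]³/(ℏc)³.
1 GeV³ → 1/(ℏc)³ × (1 GeV in J)³ = 1.299 × 10^47 m⁻³.
Convert the energy scale: 3.67 × 10^-3 MeV³ = 3.67 × 10^-12 GeV³.
Result: 3.67 × 10^-12 × 1.299 × 10^47 = 4.769 × 10^35 m⁻³.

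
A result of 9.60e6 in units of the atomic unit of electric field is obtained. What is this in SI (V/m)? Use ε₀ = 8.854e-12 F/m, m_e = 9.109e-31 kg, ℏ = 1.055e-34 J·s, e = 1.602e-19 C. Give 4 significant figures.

4.926e18 V/m

One atomic unit of electric field: E_au = E_h/(e a₀) = m_e²e⁵/((4πε₀)³ℏ⁴) = 5.131e11 V/m.
9.60e6 × 5.131e11 V/m = 4.926e18 V/m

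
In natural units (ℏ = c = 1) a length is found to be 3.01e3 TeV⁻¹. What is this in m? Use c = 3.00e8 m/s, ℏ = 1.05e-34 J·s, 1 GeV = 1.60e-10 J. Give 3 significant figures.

5.93e-16 m

A length is [E]⁻¹ in ℏ=c=1; restore one factor of ℏc.
1 GeV⁻¹ → ℏc × (1 GeV in J)⁻¹ = 1.97e-16 m.
Convert the energy scale: 3.01e3 TeV⁻¹ = 3.01 GeV⁻¹.
Result: 3.01 × 1.97e-16 = 5.93e-16 m.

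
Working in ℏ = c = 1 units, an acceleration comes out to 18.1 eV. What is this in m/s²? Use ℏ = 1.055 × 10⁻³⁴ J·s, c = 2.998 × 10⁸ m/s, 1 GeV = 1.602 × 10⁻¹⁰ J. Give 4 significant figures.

Acceleration is [L]/[T]² = c·[E]/ℏ.
1 GeV → c/ℏ × (1 GeV in J) = 4.552 × 10³² m/s².
Convert the energy scale: 18.1 eV = 1.81 × 10⁻⁸ GeV.
Result: 1.81 × 10⁻⁸ × 4.552 × 10³² = 8.240 × 10²⁴ m/s².

8.240 × 10²⁴ m/s²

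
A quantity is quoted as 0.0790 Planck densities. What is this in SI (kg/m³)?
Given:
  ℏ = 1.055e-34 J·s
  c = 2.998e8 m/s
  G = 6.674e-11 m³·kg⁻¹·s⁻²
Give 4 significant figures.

4.072e95 kg/m³

One Planck density: ρ_P = c⁵/(ℏG²) = 5.154e96 kg/m³.
0.0790 × 5.154e96 kg/m³ = 4.072e95 kg/m³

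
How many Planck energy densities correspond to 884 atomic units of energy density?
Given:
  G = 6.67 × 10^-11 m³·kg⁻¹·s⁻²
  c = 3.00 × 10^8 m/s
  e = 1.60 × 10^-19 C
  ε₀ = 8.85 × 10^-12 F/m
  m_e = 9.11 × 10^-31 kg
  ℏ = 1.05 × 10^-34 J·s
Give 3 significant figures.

5.69 × 10^-98

atomic unit of energy density: u_au = E_h/a₀³ = m_e⁴e¹⁰/((4πε₀)⁵ℏ⁸) = 3.01 × 10^13 J/m³
Planck energy density: u_P = c⁷/(ℏG²) = 4.68 × 10^113 J/m³
884 × 3.01 × 10^13 / 4.68 × 10^113 = 5.69 × 10^-98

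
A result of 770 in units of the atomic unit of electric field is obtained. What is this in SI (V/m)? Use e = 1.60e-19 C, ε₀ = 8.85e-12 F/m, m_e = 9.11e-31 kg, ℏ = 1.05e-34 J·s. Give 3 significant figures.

4.01e14 V/m

One atomic unit of electric field: E_au = E_h/(e a₀) = m_e²e⁵/((4πε₀)³ℏ⁴) = 5.20e11 V/m.
770 × 5.20e11 V/m = 4.01e14 V/m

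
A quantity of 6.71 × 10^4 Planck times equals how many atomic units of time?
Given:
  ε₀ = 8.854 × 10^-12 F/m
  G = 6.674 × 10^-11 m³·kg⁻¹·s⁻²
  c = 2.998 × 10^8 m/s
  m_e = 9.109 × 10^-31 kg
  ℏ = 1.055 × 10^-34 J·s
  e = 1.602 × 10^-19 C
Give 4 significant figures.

1.493 × 10^-22

Planck time: t_P = √(ℏG/c⁵) = 5.392 × 10^-44 s
atomic unit of time: τ_au = (4πε₀)²ℏ³/(m_e e⁴) = 2.423 × 10^-17 s
6.71 × 10^4 × 5.392 × 10^-44 / 2.423 × 10^-17 = 1.493 × 10^-22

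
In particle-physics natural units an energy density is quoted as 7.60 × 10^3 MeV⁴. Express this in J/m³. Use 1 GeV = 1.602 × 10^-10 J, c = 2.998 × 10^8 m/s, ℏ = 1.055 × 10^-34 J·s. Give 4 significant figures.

[E]/[L]³ = [E]⁴/(ℏc)³; restore (ℏc)⁻³.
1 GeV⁴ → 1/(ℏc)³ × (1 GeV in J)⁴ = 2.082 × 10^37 J/m³.
Convert the energy scale: 7.60 × 10^3 MeV⁴ = 7.60 × 10^-9 GeV⁴.
Result: 7.60 × 10^-9 × 2.082 × 10^37 = 1.582 × 10^29 J/m³.

1.582 × 10^29 J/m³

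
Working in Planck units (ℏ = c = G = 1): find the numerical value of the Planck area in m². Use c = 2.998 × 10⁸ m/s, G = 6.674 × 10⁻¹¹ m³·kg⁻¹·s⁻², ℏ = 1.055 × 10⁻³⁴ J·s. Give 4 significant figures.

From ℏ = c = G = 1 the area scale is A_P = ℏG/c³.
  = 7.041 × 10⁻⁴⁵ / 2.695 × 10²⁵
  = 2.613 × 10⁻⁷⁰ m²

2.613 × 10⁻⁷⁰ m²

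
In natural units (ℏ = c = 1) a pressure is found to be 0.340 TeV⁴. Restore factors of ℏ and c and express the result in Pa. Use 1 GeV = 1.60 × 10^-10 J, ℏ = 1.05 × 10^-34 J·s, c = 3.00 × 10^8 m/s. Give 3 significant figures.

Pressure is [E]/[L]³ = [E]⁴/(ℏc)³.
1 GeV⁴ → 1/(ℏc)³ × (1 GeV in J)⁴ = 2.10 × 10^37 Pa.
Convert the energy scale: 0.340 TeV⁴ = 3.40 × 10^11 GeV⁴.
Result: 3.40 × 10^11 × 2.10 × 10^37 = 7.13 × 10^48 Pa.

7.13 × 10^48 Pa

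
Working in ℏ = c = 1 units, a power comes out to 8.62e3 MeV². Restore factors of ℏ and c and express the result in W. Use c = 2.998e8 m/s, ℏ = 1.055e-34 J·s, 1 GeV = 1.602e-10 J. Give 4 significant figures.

2.097e12 W

Power is [E]/[T] = [E]²/ℏ.
1 GeV² → 1/ℏ × (1 GeV in J)² = 2.433e14 W.
Convert the energy scale: 8.62e3 MeV² = 8.62e-3 GeV².
Result: 8.62e-3 × 2.433e14 = 2.097e12 W.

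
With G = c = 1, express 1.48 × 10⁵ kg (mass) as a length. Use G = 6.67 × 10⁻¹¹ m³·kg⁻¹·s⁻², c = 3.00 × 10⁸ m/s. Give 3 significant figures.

In G = c = 1 units mass has dimensions of length; the conversion factor is G/c².
1.48 × 10⁵ kg × (G/c²) = 1.10 × 10⁻²² m

1.10 × 10⁻²² m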